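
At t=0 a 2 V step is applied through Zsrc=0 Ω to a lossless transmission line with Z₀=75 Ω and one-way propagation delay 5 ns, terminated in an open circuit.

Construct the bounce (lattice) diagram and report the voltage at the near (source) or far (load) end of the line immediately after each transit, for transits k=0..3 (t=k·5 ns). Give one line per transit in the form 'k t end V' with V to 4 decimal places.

Γ_L=1.000000, Γ_S=-1.000000; launch V₁=2·75/75=2.000000
k=0 src: V=2.0000
k=1 load: inc=2.000000, refl=2.000000·1.000000=2.0000; V=0.000000+2.000000+2.000000=4.0000
k=2 src: inc=2.000000, refl=2.000000·-1.000000=-2.0000; V=2.000000+2.000000+-2.000000=2.0000
k=3 load: inc=-2.000000, refl=-2.000000·1.000000=-2.0000; V=4.000000+-2.000000+-2.000000=0.0000

0 0 source 2.0000
1 5 load 4.0000
2 10 source 2.0000
3 15 load 0.0000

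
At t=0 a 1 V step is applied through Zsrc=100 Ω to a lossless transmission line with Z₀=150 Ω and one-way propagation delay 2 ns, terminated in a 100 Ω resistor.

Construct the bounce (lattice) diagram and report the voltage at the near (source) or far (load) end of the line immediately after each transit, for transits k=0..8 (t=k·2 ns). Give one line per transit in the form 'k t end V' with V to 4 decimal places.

Γ_L=-0.200000, Γ_S=-0.200000; launch V₁=1·150/250=0.600000
k=0 src: V=0.6000
k=1 load: inc=0.600000, refl=0.600000·-0.200000=-0.1200; V=0.000000+0.600000+-0.120000=0.4800
k=2 src: inc=-0.120000, refl=-0.120000·-0.200000=0.0240; V=0.600000+-0.120000+0.024000=0.5040
k=3 load: inc=0.024000, refl=0.024000·-0.200000=-0.0048; V=0.480000+0.024000+-0.004800=0.4992
k=4 src: inc=-0.004800, refl=-0.004800·-0.200000=0.0010; V=0.504000+-0.004800+0.000960=0.5002
k=5 load: inc=0.000960, refl=0.000960·-0.200000=-0.0002; V=0.499200+0.000960+-0.000192=0.5000
k=6 src: inc=-0.000192, refl=-0.000192·-0.200000=0.0000; V=0.500160+-0.000192+0.000038=0.5000
k=7 load: inc=0.000038, refl=0.000038·-0.200000=-0.0000; V=0.499968+0.000038+-0.000008=0.5000
k=8 src: inc=-0.000008, refl=-0.000008·-0.200000=0.0000; V=0.500006+-0.000008+0.000002=0.5000

0 0 source 0.6000
1 2 load 0.4800
2 4 source 0.5040
3 6 load 0.4992
4 8 source 0.5002
5 10 load 0.5000
6 12 source 0.5000
7 14 load 0.5000
8 16 source 0.5000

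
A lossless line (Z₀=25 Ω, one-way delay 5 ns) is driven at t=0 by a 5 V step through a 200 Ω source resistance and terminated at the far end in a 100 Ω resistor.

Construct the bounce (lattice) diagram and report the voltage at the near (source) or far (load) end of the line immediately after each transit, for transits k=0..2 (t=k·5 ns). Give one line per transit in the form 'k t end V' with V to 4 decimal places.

Γ_L=0.600000, Γ_S=0.777778; launch V₁=5·25/225=0.555556
k=0 src: V=0.5556
k=1 load: inc=0.555556, refl=0.555556·0.600000=0.3333; V=0.000000+0.555556+0.333333=0.8889
k=2 src: inc=0.333333, refl=0.333333·0.777778=0.2593; V=0.555556+0.333333+0.259259=1.1481

0 0 source 0.5556
1 5 load 0.8889
2 10 source 1.1481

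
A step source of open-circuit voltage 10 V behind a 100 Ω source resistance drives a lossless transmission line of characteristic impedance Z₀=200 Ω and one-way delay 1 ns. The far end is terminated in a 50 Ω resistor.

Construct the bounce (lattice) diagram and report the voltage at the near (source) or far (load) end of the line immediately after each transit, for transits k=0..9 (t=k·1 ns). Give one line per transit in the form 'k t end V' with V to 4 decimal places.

0 0 source 6.6667
1 1 load 2.6667
2 2 source 4.0000
3 3 load 3.2000
4 4 source 3.4667
5 5 load 3.3067
6 6 source 3.3600
7 7 load 3.3280
8 8 source 3.3387
9 9 load 3.3323

Γ_L=-0.600000, Γ_S=-0.333333; launch V₁=10·200/300=6.666667
k=0 src: V=6.6667
k=1 load: inc=6.666667, refl=6.666667·-0.600000=-4.0000; V=0.000000+6.666667+-4.000000=2.6667
k=2 src: inc=-4.000000, refl=-4.000000·-0.333333=1.3333; V=6.666667+-4.000000+1.333333=4.0000
k=3 load: inc=1.333333, refl=1.333333·-0.600000=-0.8000; V=2.666667+1.333333+-0.800000=3.2000
k=4 src: inc=-0.800000, refl=-0.800000·-0.333333=0.2667; V=4.000000+-0.800000+0.266667=3.4667
k=5 load: inc=0.266667, refl=0.266667·-0.600000=-0.1600; V=3.200000+0.266667+-0.160000=3.3067
k=6 src: inc=-0.160000, refl=-0.160000·-0.333333=0.0533; V=3.466667+-0.160000+0.053333=3.3600
k=7 load: inc=0.053333, refl=0.053333·-0.600000=-0.0320; V=3.306667+0.053333+-0.032000=3.3280
k=8 src: inc=-0.032000, refl=-0.032000·-0.333333=0.0107; V=3.360000+-0.032000+0.010667=3.3387
k=9 load: inc=0.010667, refl=0.010667·-0.600000=-0.0064; V=3.328000+0.010667+-0.006400=3.3323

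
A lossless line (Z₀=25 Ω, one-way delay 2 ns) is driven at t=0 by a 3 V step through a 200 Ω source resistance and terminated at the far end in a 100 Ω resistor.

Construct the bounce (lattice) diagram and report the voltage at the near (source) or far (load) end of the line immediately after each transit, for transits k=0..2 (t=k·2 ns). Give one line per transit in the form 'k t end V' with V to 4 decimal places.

0 0 source 0.3333
1 2 load 0.5333
2 4 source 0.6889

Γ_L=0.600000, Γ_S=0.777778; launch V₁=3·25/225=0.333333
k=0 src: V=0.3333
k=1 load: inc=0.333333, refl=0.333333·0.600000=0.2000; V=0.000000+0.333333+0.200000=0.5333
k=2 src: inc=0.200000, refl=0.200000·0.777778=0.1556; V=0.333333+0.200000+0.155556=0.6889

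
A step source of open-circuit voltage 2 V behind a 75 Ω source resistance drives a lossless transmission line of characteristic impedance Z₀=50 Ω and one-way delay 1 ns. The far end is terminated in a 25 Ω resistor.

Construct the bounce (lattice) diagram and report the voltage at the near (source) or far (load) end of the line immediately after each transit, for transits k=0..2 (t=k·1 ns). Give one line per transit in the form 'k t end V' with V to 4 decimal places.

Γ_L=-0.333333, Γ_S=0.200000; launch V₁=2·50/125=0.800000
k=0 src: V=0.8000
k=1 load: inc=0.800000, refl=0.800000·-0.333333=-0.2667; V=0.000000+0.800000+-0.266667=0.5333
k=2 src: inc=-0.266667, refl=-0.266667·0.200000=-0.0533; V=0.800000+-0.266667+-0.053333=0.4800

0 0 source 0.8000
1 1 load 0.5333
2 2 source 0.4800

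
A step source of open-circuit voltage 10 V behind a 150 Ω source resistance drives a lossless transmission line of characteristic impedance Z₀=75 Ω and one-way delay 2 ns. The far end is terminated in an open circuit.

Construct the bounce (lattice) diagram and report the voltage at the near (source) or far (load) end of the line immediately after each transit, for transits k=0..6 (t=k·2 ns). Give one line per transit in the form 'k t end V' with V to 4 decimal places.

Γ_L=1.000000, Γ_S=0.333333; launch V₁=10·75/225=3.333333
k=0 src: V=3.3333
k=1 load: inc=3.333333, refl=3.333333·1.000000=3.3333; V=0.000000+3.333333+3.333333=6.6667
k=2 src: inc=3.333333, refl=3.333333·0.333333=1.1111; V=3.333333+3.333333+1.111111=7.7778
k=3 load: inc=1.111111, refl=1.111111·1.000000=1.1111; V=6.666667+1.111111+1.111111=8.8889
k=4 src: inc=1.111111, refl=1.111111·0.333333=0.3704; V=7.777778+1.111111+0.370370=9.2593
k=5 load: inc=0.370370, refl=0.370370·1.000000=0.3704; V=8.888889+0.370370+0.370370=9.6296
k=6 src: inc=0.370370, refl=0.370370·0.333333=0.1235; V=9.259259+0.370370+0.123457=9.7531

0 0 source 3.3333
1 2 load 6.6667
2 4 source 7.7778
3 6 load 8.8889
4 8 source 9.2593
5 10 load 9.6296
6 12 source 9.7531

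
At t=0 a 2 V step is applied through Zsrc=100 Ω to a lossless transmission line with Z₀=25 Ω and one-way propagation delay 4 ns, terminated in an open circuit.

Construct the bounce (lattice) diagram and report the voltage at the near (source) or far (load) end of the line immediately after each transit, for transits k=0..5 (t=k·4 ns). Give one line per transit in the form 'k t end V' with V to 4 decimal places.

Γ_L=1.000000, Γ_S=0.600000; launch V₁=2·25/125=0.400000
k=0 src: V=0.4000
k=1 load: inc=0.400000, refl=0.400000·1.000000=0.4000; V=0.000000+0.400000+0.400000=0.8000
k=2 src: inc=0.400000, refl=0.400000·0.600000=0.2400; V=0.400000+0.400000+0.240000=1.0400
k=3 load: inc=0.240000, refl=0.240000·1.000000=0.2400; V=0.800000+0.240000+0.240000=1.2800
k=4 src: inc=0.240000, refl=0.240000·0.600000=0.1440; V=1.040000+0.240000+0.144000=1.4240
k=5 load: inc=0.144000, refl=0.144000·1.000000=0.1440; V=1.280000+0.144000+0.144000=1.5680

0 0 source 0.4000
1 4 load 0.8000
2 8 source 1.0400
3 12 load 1.2800
4 16 source 1.4240
5 20 load 1.5680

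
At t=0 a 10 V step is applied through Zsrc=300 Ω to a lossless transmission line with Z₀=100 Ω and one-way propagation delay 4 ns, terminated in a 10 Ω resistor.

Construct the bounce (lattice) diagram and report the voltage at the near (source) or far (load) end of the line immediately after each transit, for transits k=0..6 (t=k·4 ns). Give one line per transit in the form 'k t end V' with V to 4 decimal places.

Γ_L=-0.818182, Γ_S=0.500000; launch V₁=10·100/400=2.500000
k=0 src: V=2.5000
k=1 load: inc=2.500000, refl=2.500000·-0.818182=-2.0455; V=0.000000+2.500000+-2.045455=0.4545
k=2 src: inc=-2.045455, refl=-2.045455·0.500000=-1.0227; V=2.500000+-2.045455+-1.022727=-0.5682
k=3 load: inc=-1.022727, refl=-1.022727·-0.818182=0.8368; V=0.454545+-1.022727+0.836777=0.2686
k=4 src: inc=0.836777, refl=0.836777·0.500000=0.4184; V=-0.568182+0.836777+0.418388=0.6870
k=5 load: inc=0.418388, refl=0.418388·-0.818182=-0.3423; V=0.268595+0.418388+-0.342318=0.3447
k=6 src: inc=-0.342318, refl=-0.342318·0.500000=-0.1712; V=0.686983+-0.342318+-0.171159=0.1735

0 0 source 2.5000
1 4 load 0.4545
2 8 source -0.5682
3 12 load 0.2686
4 16 source 0.6870
5 20 load 0.3447
6 24 source 0.1735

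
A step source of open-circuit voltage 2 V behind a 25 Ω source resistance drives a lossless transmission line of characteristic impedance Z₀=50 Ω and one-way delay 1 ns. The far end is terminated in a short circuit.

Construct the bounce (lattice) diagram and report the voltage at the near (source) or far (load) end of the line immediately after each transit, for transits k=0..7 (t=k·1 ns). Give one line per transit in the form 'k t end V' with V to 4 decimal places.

Γ_L=-1.000000, Γ_S=-0.333333; launch V₁=2·50/75=1.333333
k=0 src: V=1.3333
k=1 load: inc=1.333333, refl=1.333333·-1.000000=-1.3333; V=0.000000+1.333333+-1.333333=0.0000
k=2 src: inc=-1.333333, refl=-1.333333·-0.333333=0.4444; V=1.333333+-1.333333+0.444444=0.4444
k=3 load: inc=0.444444, refl=0.444444·-1.000000=-0.4444; V=0.000000+0.444444+-0.444444=0.0000
k=4 src: inc=-0.444444, refl=-0.444444·-0.333333=0.1481; V=0.444444+-0.444444+0.148148=0.1481
k=5 load: inc=0.148148, refl=0.148148·-1.000000=-0.1481; V=0.000000+0.148148+-0.148148=0.0000
k=6 src: inc=-0.148148, refl=-0.148148·-0.333333=0.0494; V=0.148148+-0.148148+0.049383=0.0494
k=7 load: inc=0.049383, refl=0.049383·-1.000000=-0.0494; V=0.000000+0.049383+-0.049383=0.0000

0 0 source 1.3333
1 1 load 0.0000
2 2 source 0.4444
3 3 load 0.0000
4 4 source 0.1481
5 5 load 0.0000
6 6 source 0.0494
7 7 load 0.0000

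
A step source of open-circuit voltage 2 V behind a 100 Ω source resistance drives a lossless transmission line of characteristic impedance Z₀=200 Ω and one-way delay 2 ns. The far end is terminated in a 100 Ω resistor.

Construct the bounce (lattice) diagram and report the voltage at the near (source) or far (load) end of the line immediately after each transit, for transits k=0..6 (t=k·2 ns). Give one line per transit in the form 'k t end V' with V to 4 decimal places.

Γ_L=-0.333333, Γ_S=-0.333333; launch V₁=2·200/300=1.333333
k=0 src: V=1.3333
k=1 load: inc=1.333333, refl=1.333333·-0.333333=-0.4444; V=0.000000+1.333333+-0.444444=0.8889
k=2 src: inc=-0.444444, refl=-0.444444·-0.333333=0.1481; V=1.333333+-0.444444+0.148148=1.0370
k=3 load: inc=0.148148, refl=0.148148·-0.333333=-0.0494; V=0.888889+0.148148+-0.049383=0.9877
k=4 src: inc=-0.049383, refl=-0.049383·-0.333333=0.0165; V=1.037037+-0.049383+0.016461=1.0041
k=5 load: inc=0.016461, refl=0.016461·-0.333333=-0.0055; V=0.987654+0.016461+-0.005487=0.9986
k=6 src: inc=-0.005487, refl=-0.005487·-0.333333=0.0018; V=1.004115+-0.005487+0.001829=1.0005

0 0 source 1.3333
1 2 load 0.8889
2 4 source 1.0370
3 6 load 0.9877
4 8 source 1.0041
5 10 load 0.9986
6 12 source 1.0005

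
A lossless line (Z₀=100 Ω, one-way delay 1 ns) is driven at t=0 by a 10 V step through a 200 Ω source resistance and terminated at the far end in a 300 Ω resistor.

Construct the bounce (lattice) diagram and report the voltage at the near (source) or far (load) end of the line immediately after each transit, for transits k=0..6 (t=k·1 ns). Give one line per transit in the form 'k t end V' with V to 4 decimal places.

0 0 source 3.3333
1 1 load 5.0000
2 2 source 5.5556
3 3 load 5.8333
4 4 source 5.9259
5 5 load 5.9722
6 6 source 5.9877

Γ_L=0.500000, Γ_S=0.333333; launch V₁=10·100/300=3.333333
k=0 src: V=3.3333
k=1 load: inc=3.333333, refl=3.333333·0.500000=1.6667; V=0.000000+3.333333+1.666667=5.0000
k=2 src: inc=1.666667, refl=1.666667·0.333333=0.5556; V=3.333333+1.666667+0.555556=5.5556
k=3 load: inc=0.555556, refl=0.555556·0.500000=0.2778; V=5.000000+0.555556+0.277778=5.8333
k=4 src: inc=0.277778, refl=0.277778·0.333333=0.0926; V=5.555556+0.277778+0.092593=5.9259
k=5 load: inc=0.092593, refl=0.092593·0.500000=0.0463; V=5.833333+0.092593+0.046296=5.9722
k=6 src: inc=0.046296, refl=0.046296·0.333333=0.0154; V=5.925926+0.046296+0.015432=5.9877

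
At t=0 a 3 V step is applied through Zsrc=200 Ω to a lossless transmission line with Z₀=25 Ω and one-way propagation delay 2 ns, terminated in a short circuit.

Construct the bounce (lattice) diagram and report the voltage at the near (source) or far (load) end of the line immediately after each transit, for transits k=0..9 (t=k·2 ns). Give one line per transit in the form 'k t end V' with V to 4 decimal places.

0 0 source 0.3333
1 2 load 0.0000
2 4 source -0.2593
3 6 load 0.0000
4 8 source 0.2016
5 10 load 0.0000
6 12 source -0.1568
7 14 load 0.0000
8 16 source 0.1220
9 18 load 0.0000

Γ_L=-1.000000, Γ_S=0.777778; launch V₁=3·25/225=0.333333
k=0 src: V=0.3333
k=1 load: inc=0.333333, refl=0.333333·-1.000000=-0.3333; V=0.000000+0.333333+-0.333333=0.0000
k=2 src: inc=-0.333333, refl=-0.333333·0.777778=-0.2593; V=0.333333+-0.333333+-0.259259=-0.2593
k=3 load: inc=-0.259259, refl=-0.259259·-1.000000=0.2593; V=0.000000+-0.259259+0.259259=0.0000
k=4 src: inc=0.259259, refl=0.259259·0.777778=0.2016; V=-0.259259+0.259259+0.201646=0.2016
k=5 load: inc=0.201646, refl=0.201646·-1.000000=-0.2016; V=0.000000+0.201646+-0.201646=0.0000
k=6 src: inc=-0.201646, refl=-0.201646·0.777778=-0.1568; V=0.201646+-0.201646+-0.156836=-0.1568
k=7 load: inc=-0.156836, refl=-0.156836·-1.000000=0.1568; V=0.000000+-0.156836+0.156836=0.0000
k=8 src: inc=0.156836, refl=0.156836·0.777778=0.1220; V=-0.156836+0.156836+0.121983=0.1220
k=9 load: inc=0.121983, refl=0.121983·-1.000000=-0.1220; V=0.000000+0.121983+-0.121983=0.0000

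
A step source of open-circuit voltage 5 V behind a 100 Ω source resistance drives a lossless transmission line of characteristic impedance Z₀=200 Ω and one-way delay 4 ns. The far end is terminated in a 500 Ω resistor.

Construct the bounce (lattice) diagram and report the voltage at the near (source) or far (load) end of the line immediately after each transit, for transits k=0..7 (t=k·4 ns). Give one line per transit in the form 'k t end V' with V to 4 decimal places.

Γ_L=0.428571, Γ_S=-0.333333; launch V₁=5·200/300=3.333333
k=0 src: V=3.3333
k=1 load: inc=3.333333, refl=3.333333·0.428571=1.4286; V=0.000000+3.333333+1.428571=4.7619
k=2 src: inc=1.428571, refl=1.428571·-0.333333=-0.4762; V=3.333333+1.428571+-0.476190=4.2857
k=3 load: inc=-0.476190, refl=-0.476190·0.428571=-0.2041; V=4.761905+-0.476190+-0.204082=4.0816
k=4 src: inc=-0.204082, refl=-0.204082·-0.333333=0.0680; V=4.285714+-0.204082+0.068027=4.1497
k=5 load: inc=0.068027, refl=0.068027·0.428571=0.0292; V=4.081633+0.068027+0.029155=4.1788
k=6 src: inc=0.029155, refl=0.029155·-0.333333=-0.0097; V=4.149660+0.029155+-0.009718=4.1691
k=7 load: inc=-0.009718, refl=-0.009718·0.428571=-0.0042; V=4.178814+-0.009718+-0.004165=4.1649

0 0 source 3.3333
1 4 load 4.7619
2 8 source 4.2857
3 12 load 4.0816
4 16 source 4.1497
5 20 load 4.1788
6 24 source 4.1691
7 28 load 4.1649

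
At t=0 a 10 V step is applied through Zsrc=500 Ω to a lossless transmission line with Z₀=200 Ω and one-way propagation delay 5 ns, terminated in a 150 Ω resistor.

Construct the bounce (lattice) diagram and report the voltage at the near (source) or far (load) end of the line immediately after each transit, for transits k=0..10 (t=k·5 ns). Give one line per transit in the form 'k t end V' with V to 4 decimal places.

0 0 source 2.8571
1 5 load 2.4490
2 10 source 2.2741
3 15 load 2.2990
4 20 source 2.3098
5 25 load 2.3082
6 30 source 2.3076
7 35 load 2.3077
8 40 source 2.3077
9 45 load 2.3077
10 50 source 2.3077

Γ_L=-0.142857, Γ_S=0.428571; launch V₁=10·200/700=2.857143
k=0 src: V=2.8571
k=1 load: inc=2.857143, refl=2.857143·-0.142857=-0.4082; V=0.000000+2.857143+-0.408163=2.4490
k=2 src: inc=-0.408163, refl=-0.408163·0.428571=-0.1749; V=2.857143+-0.408163+-0.174927=2.2741
k=3 load: inc=-0.174927, refl=-0.174927·-0.142857=0.0250; V=2.448980+-0.174927+0.024990=2.2990
k=4 src: inc=0.024990, refl=0.024990·0.428571=0.0107; V=2.274052+0.024990+0.010710=2.3098
k=5 load: inc=0.010710, refl=0.010710·-0.142857=-0.0015; V=2.299042+0.010710+-0.001530=2.3082
k=6 src: inc=-0.001530, refl=-0.001530·0.428571=-0.0007; V=2.309752+-0.001530+-0.000656=2.3076
k=7 load: inc=-0.000656, refl=-0.000656·-0.142857=0.0001; V=2.308222+-0.000656+0.000094=2.3077
k=8 src: inc=0.000094, refl=0.000094·0.428571=0.0000; V=2.307566+0.000094+0.000040=2.3077
k=9 load: inc=0.000040, refl=0.000040·-0.142857=-0.0000; V=2.307660+0.000040+-0.000006=2.3077
k=10 src: inc=-0.000006, refl=-0.000006·0.428571=-0.0000; V=2.307700+-0.000006+-0.000002=2.3077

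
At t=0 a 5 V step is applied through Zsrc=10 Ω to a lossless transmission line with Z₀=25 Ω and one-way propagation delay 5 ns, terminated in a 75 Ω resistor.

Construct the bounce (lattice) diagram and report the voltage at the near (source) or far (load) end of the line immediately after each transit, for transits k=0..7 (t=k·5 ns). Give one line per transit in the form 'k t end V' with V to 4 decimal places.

Γ_L=0.500000, Γ_S=-0.428571; launch V₁=5·25/35=3.571429
k=0 src: V=3.5714
k=1 load: inc=3.571429, refl=3.571429·0.500000=1.7857; V=0.000000+3.571429+1.785714=5.3571
k=2 src: inc=1.785714, refl=1.785714·-0.428571=-0.7653; V=3.571429+1.785714+-0.765306=4.5918
k=3 load: inc=-0.765306, refl=-0.765306·0.500000=-0.3827; V=5.357143+-0.765306+-0.382653=4.2092
k=4 src: inc=-0.382653, refl=-0.382653·-0.428571=0.1640; V=4.591837+-0.382653+0.163994=4.3732
k=5 load: inc=0.163994, refl=0.163994·0.500000=0.0820; V=4.209184+0.163994+0.081997=4.4552
k=6 src: inc=0.081997, refl=0.081997·-0.428571=-0.0351; V=4.373178+0.081997+-0.035142=4.4200
k=7 load: inc=-0.035142, refl=-0.035142·0.500000=-0.0176; V=4.455175+-0.035142+-0.017571=4.4025

0 0 source 3.5714
1 5 load 5.3571
2 10 source 4.5918
3 15 load 4.2092
4 20 source 4.3732
5 25 load 4.4552
6 30 source 4.4200
7 35 load 4.4025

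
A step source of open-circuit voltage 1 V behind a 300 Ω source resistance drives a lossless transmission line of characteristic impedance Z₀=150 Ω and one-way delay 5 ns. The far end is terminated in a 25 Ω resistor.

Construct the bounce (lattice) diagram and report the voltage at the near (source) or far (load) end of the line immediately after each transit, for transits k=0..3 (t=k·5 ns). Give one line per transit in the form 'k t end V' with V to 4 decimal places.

0 0 source 0.3333
1 5 load 0.0952
2 10 source 0.0159
3 15 load 0.0726

Γ_L=-0.714286, Γ_S=0.333333; launch V₁=1·150/450=0.333333
k=0 src: V=0.3333
k=1 load: inc=0.333333, refl=0.333333·-0.714286=-0.2381; V=0.000000+0.333333+-0.238095=0.0952
k=2 src: inc=-0.238095, refl=-0.238095·0.333333=-0.0794; V=0.333333+-0.238095+-0.079365=0.0159
k=3 load: inc=-0.079365, refl=-0.079365·-0.714286=0.0567; V=0.095238+-0.079365+0.056689=0.0726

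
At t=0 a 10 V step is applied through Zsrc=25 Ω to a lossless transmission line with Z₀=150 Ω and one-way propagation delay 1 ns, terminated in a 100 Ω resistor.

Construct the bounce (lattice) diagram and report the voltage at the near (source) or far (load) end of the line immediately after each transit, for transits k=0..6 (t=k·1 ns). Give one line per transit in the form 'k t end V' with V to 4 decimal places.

0 0 source 8.5714
1 1 load 6.8571
2 2 source 8.0816
3 3 load 7.8367
4 4 source 8.0117
5 5 load 7.9767
6 6 source 8.0017

Γ_L=-0.200000, Γ_S=-0.714286; launch V₁=10·150/175=8.571429
k=0 src: V=8.5714
k=1 load: inc=8.571429, refl=8.571429·-0.200000=-1.7143; V=0.000000+8.571429+-1.714286=6.8571
k=2 src: inc=-1.714286, refl=-1.714286·-0.714286=1.2245; V=8.571429+-1.714286+1.224490=8.0816
k=3 load: inc=1.224490, refl=1.224490·-0.200000=-0.2449; V=6.857143+1.224490+-0.244898=7.8367
k=4 src: inc=-0.244898, refl=-0.244898·-0.714286=0.1749; V=8.081633+-0.244898+0.174927=8.0117
k=5 load: inc=0.174927, refl=0.174927·-0.200000=-0.0350; V=7.836735+0.174927+-0.034985=7.9767
k=6 src: inc=-0.034985, refl=-0.034985·-0.714286=0.0250; V=8.011662+-0.034985+0.024990=8.0017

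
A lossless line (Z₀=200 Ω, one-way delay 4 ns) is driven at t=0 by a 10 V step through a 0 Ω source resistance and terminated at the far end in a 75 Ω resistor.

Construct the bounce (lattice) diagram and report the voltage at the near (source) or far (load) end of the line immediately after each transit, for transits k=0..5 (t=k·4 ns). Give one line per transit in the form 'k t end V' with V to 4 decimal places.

Γ_L=-0.454545, Γ_S=-1.000000; launch V₁=10·200/200=10.000000
k=0 src: V=10.0000
k=1 load: inc=10.000000, refl=10.000000·-0.454545=-4.5455; V=0.000000+10.000000+-4.545455=5.4545
k=2 src: inc=-4.545455, refl=-4.545455·-1.000000=4.5455; V=10.000000+-4.545455+4.545455=10.0000
k=3 load: inc=4.545455, refl=4.545455·-0.454545=-2.0661; V=5.454545+4.545455+-2.066116=7.9339
k=4 src: inc=-2.066116, refl=-2.066116·-1.000000=2.0661; V=10.000000+-2.066116+2.066116=10.0000
k=5 load: inc=2.066116, refl=2.066116·-0.454545=-0.9391; V=7.933884+2.066116+-0.939144=9.0609

0 0 source 10.0000
1 4 load 5.4545
2 8 source 10.0000
3 12 load 7.9339
4 16 source 10.0000
5 20 load 9.0609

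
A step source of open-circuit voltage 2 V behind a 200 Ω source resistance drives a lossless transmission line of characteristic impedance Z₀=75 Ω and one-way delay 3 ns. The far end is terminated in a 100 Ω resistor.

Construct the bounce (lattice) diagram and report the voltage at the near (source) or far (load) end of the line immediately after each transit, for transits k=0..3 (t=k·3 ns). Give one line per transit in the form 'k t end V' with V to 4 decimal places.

Γ_L=0.142857, Γ_S=0.454545; launch V₁=2·75/275=0.545455
k=0 src: V=0.5455
k=1 load: inc=0.545455, refl=0.545455·0.142857=0.0779; V=0.000000+0.545455+0.077922=0.6234
k=2 src: inc=0.077922, refl=0.077922·0.454545=0.0354; V=0.545455+0.077922+0.035419=0.6588
k=3 load: inc=0.035419, refl=0.035419·0.142857=0.0051; V=0.623377+0.035419+0.005060=0.6639

0 0 source 0.5455
1 3 load 0.6234
2 6 source 0.6588
3 9 load 0.6639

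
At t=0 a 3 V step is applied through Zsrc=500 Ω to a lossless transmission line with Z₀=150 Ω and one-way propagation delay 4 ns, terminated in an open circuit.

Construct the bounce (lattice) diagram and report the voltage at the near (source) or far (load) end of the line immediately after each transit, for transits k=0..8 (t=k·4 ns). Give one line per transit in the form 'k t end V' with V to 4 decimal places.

Γ_L=1.000000, Γ_S=0.538462; launch V₁=3·150/650=0.692308
k=0 src: V=0.6923
k=1 load: inc=0.692308, refl=0.692308·1.000000=0.6923; V=0.000000+0.692308+0.692308=1.3846
k=2 src: inc=0.692308, refl=0.692308·0.538462=0.3728; V=0.692308+0.692308+0.372781=1.7574
k=3 load: inc=0.372781, refl=0.372781·1.000000=0.3728; V=1.384615+0.372781+0.372781=2.1302
k=4 src: inc=0.372781, refl=0.372781·0.538462=0.2007; V=1.757396+0.372781+0.200728=2.3309
k=5 load: inc=0.200728, refl=0.200728·1.000000=0.2007; V=2.130178+0.200728+0.200728=2.5316
k=6 src: inc=0.200728, refl=0.200728·0.538462=0.1081; V=2.330906+0.200728+0.108084=2.6397
k=7 load: inc=0.108084, refl=0.108084·1.000000=0.1081; V=2.531634+0.108084+0.108084=2.7478
k=8 src: inc=0.108084, refl=0.108084·0.538462=0.0582; V=2.639718+0.108084+0.058199=2.8060

0 0 source 0.6923
1 4 load 1.3846
2 8 source 1.7574
3 12 load 2.1302
4 16 source 2.3309
5 20 load 2.5316
6 24 source 2.6397
7 28 load 2.7478
8 32 source 2.8060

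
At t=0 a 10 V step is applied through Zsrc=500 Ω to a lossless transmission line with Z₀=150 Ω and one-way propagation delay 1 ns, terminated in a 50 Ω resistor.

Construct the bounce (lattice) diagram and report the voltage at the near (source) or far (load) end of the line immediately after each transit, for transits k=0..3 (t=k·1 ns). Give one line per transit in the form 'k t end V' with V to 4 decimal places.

Γ_L=-0.500000, Γ_S=0.538462; launch V₁=10·150/650=2.307692
k=0 src: V=2.3077
k=1 load: inc=2.307692, refl=2.307692·-0.500000=-1.1538; V=0.000000+2.307692+-1.153846=1.1538
k=2 src: inc=-1.153846, refl=-1.153846·0.538462=-0.6213; V=2.307692+-1.153846+-0.621302=0.5325
k=3 load: inc=-0.621302, refl=-0.621302·-0.500000=0.3107; V=1.153846+-0.621302+0.310651=0.8432

0 0 source 2.3077
1 1 load 1.1538
2 2 source 0.5325
3 3 load 0.8432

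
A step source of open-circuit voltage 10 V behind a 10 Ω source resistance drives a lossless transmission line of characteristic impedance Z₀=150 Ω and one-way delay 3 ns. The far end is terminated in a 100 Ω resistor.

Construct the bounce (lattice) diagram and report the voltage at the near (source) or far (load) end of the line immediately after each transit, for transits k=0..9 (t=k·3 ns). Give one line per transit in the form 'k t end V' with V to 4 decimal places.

0 0 source 9.3750
1 3 load 7.5000
2 6 source 9.1406
3 9 load 8.8125
4 12 source 9.0996
5 15 load 9.0422
6 18 source 9.0924
7 21 load 9.0824
8 24 source 9.0912
9 27 load 9.0894

Γ_L=-0.200000, Γ_S=-0.875000; launch V₁=10·150/160=9.375000
k=0 src: V=9.3750
k=1 load: inc=9.375000, refl=9.375000·-0.200000=-1.8750; V=0.000000+9.375000+-1.875000=7.5000
k=2 src: inc=-1.875000, refl=-1.875000·-0.875000=1.6406; V=9.375000+-1.875000+1.640625=9.1406
k=3 load: inc=1.640625, refl=1.640625·-0.200000=-0.3281; V=7.500000+1.640625+-0.328125=8.8125
k=4 src: inc=-0.328125, refl=-0.328125·-0.875000=0.2871; V=9.140625+-0.328125+0.287109=9.0996
k=5 load: inc=0.287109, refl=0.287109·-0.200000=-0.0574; V=8.812500+0.287109+-0.057422=9.0422
k=6 src: inc=-0.057422, refl=-0.057422·-0.875000=0.0502; V=9.099609+-0.057422+0.050244=9.0924
k=7 load: inc=0.050244, refl=0.050244·-0.200000=-0.0100; V=9.042188+0.050244+-0.010049=9.0824
k=8 src: inc=-0.010049, refl=-0.010049·-0.875000=0.0088; V=9.092432+-0.010049+0.008793=9.0912
k=9 load: inc=0.008793, refl=0.008793·-0.200000=-0.0018; V=9.082383+0.008793+-0.001759=9.0894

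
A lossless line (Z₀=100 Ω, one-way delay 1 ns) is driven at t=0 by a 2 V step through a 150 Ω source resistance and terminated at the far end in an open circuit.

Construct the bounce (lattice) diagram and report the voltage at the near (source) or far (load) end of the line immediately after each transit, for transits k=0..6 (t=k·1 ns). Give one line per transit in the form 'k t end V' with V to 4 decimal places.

0 0 source 0.8000
1 1 load 1.6000
2 2 source 1.7600
3 3 load 1.9200
4 4 source 1.9520
5 5 load 1.9840
6 6 source 1.9904

Γ_L=1.000000, Γ_S=0.200000; launch V₁=2·100/250=0.800000
k=0 src: V=0.8000
k=1 load: inc=0.800000, refl=0.800000·1.000000=0.8000; V=0.000000+0.800000+0.800000=1.6000
k=2 src: inc=0.800000, refl=0.800000·0.200000=0.1600; V=0.800000+0.800000+0.160000=1.7600
k=3 load: inc=0.160000, refl=0.160000·1.000000=0.1600; V=1.600000+0.160000+0.160000=1.9200
k=4 src: inc=0.160000, refl=0.160000·0.200000=0.0320; V=1.760000+0.160000+0.032000=1.9520
k=5 load: inc=0.032000, refl=0.032000·1.000000=0.0320; V=1.920000+0.032000+0.032000=1.9840
k=6 src: inc=0.032000, refl=0.032000·0.200000=0.0064; V=1.952000+0.032000+0.006400=1.9904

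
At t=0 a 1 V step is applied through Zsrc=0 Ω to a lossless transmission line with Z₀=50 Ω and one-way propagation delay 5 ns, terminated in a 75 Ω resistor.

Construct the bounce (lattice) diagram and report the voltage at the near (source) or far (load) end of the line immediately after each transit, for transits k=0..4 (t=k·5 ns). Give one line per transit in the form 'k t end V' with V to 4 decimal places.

0 0 source 1.0000
1 5 load 1.2000
2 10 source 1.0000
3 15 load 0.9600
4 20 source 1.0000

Γ_L=0.200000, Γ_S=-1.000000; launch V₁=1·50/50=1.000000
k=0 src: V=1.0000
k=1 load: inc=1.000000, refl=1.000000·0.200000=0.2000; V=0.000000+1.000000+0.200000=1.2000
k=2 src: inc=0.200000, refl=0.200000·-1.000000=-0.2000; V=1.000000+0.200000+-0.200000=1.0000
k=3 load: inc=-0.200000, refl=-0.200000·0.200000=-0.0400; V=1.200000+-0.200000+-0.040000=0.9600
k=4 src: inc=-0.040000, refl=-0.040000·-1.000000=0.0400; V=1.000000+-0.040000+0.040000=1.0000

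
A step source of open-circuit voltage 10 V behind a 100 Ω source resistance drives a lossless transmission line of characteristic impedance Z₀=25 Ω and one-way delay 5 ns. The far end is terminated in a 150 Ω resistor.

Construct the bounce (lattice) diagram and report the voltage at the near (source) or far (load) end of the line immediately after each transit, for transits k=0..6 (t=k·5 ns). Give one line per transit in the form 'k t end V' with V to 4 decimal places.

0 0 source 2.0000
1 5 load 3.4286
2 10 source 4.2857
3 15 load 4.8980
4 20 source 5.2653
5 25 load 5.5277
6 30 source 5.6851

Γ_L=0.714286, Γ_S=0.600000; launch V₁=10·25/125=2.000000
k=0 src: V=2.0000
k=1 load: inc=2.000000, refl=2.000000·0.714286=1.4286; V=0.000000+2.000000+1.428571=3.4286
k=2 src: inc=1.428571, refl=1.428571·0.600000=0.8571; V=2.000000+1.428571+0.857143=4.2857
k=3 load: inc=0.857143, refl=0.857143·0.714286=0.6122; V=3.428571+0.857143+0.612245=4.8980
k=4 src: inc=0.612245, refl=0.612245·0.600000=0.3673; V=4.285714+0.612245+0.367347=5.2653
k=5 load: inc=0.367347, refl=0.367347·0.714286=0.2624; V=4.897959+0.367347+0.262391=5.5277
k=6 src: inc=0.262391, refl=0.262391·0.600000=0.1574; V=5.265306+0.262391+0.157434=5.6851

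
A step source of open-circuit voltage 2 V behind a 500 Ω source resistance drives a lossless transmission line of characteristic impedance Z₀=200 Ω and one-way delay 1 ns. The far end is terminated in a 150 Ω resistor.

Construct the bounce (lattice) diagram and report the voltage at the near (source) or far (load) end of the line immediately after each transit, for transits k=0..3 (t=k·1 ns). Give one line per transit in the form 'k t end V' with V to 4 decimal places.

0 0 source 0.5714
1 1 load 0.4898
2 2 source 0.4548
3 3 load 0.4598

Γ_L=-0.142857, Γ_S=0.428571; launch V₁=2·200/700=0.571429
k=0 src: V=0.5714
k=1 load: inc=0.571429, refl=0.571429·-0.142857=-0.0816; V=0.000000+0.571429+-0.081633=0.4898
k=2 src: inc=-0.081633, refl=-0.081633·0.428571=-0.0350; V=0.571429+-0.081633+-0.034985=0.4548
k=3 load: inc=-0.034985, refl=-0.034985·-0.142857=0.0050; V=0.489796+-0.034985+0.004998=0.4598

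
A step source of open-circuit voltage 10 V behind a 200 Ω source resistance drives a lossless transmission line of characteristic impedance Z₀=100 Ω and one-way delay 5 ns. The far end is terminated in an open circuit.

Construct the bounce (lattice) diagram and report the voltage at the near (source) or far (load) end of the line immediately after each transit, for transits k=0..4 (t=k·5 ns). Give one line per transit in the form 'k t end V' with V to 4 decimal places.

Γ_L=1.000000, Γ_S=0.333333; launch V₁=10·100/300=3.333333
k=0 src: V=3.3333
k=1 load: inc=3.333333, refl=3.333333·1.000000=3.3333; V=0.000000+3.333333+3.333333=6.6667
k=2 src: inc=3.333333, refl=3.333333·0.333333=1.1111; V=3.333333+3.333333+1.111111=7.7778
k=3 load: inc=1.111111, refl=1.111111·1.000000=1.1111; V=6.666667+1.111111+1.111111=8.8889
k=4 src: inc=1.111111, refl=1.111111·0.333333=0.3704; V=7.777778+1.111111+0.370370=9.2593

0 0 source 3.3333
1 5 load 6.6667
2 10 source 7.7778
3 15 load 8.8889
4 20 source 9.2593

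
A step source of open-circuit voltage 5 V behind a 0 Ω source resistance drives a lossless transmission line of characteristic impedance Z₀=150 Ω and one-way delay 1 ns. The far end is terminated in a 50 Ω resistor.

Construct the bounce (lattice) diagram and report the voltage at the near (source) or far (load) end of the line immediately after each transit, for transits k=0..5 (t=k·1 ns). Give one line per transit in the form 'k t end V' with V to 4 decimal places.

0 0 source 5.0000
1 1 load 2.5000
2 2 source 5.0000
3 3 load 3.7500
4 4 source 5.0000
5 5 load 4.3750

Γ_L=-0.500000, Γ_S=-1.000000; launch V₁=5·150/150=5.000000
k=0 src: V=5.0000
k=1 load: inc=5.000000, refl=5.000000·-0.500000=-2.5000; V=0.000000+5.000000+-2.500000=2.5000
k=2 src: inc=-2.500000, refl=-2.500000·-1.000000=2.5000; V=5.000000+-2.500000+2.500000=5.0000
k=3 load: inc=2.500000, refl=2.500000·-0.500000=-1.2500; V=2.500000+2.500000+-1.250000=3.7500
k=4 src: inc=-1.250000, refl=-1.250000·-1.000000=1.2500; V=5.000000+-1.250000+1.250000=5.0000
k=5 load: inc=1.250000, refl=1.250000·-0.500000=-0.6250; V=3.750000+1.250000+-0.625000=4.3750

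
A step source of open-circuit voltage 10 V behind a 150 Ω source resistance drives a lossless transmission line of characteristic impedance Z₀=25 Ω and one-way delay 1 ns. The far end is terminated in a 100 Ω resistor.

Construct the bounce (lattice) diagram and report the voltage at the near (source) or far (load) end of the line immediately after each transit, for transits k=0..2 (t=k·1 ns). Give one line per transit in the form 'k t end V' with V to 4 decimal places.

0 0 source 1.4286
1 1 load 2.2857
2 2 source 2.8980

Γ_L=0.600000, Γ_S=0.714286; launch V₁=10·25/175=1.428571
k=0 src: V=1.4286
k=1 load: inc=1.428571, refl=1.428571·0.600000=0.8571; V=0.000000+1.428571+0.857143=2.2857
k=2 src: inc=0.857143, refl=0.857143·0.714286=0.6122; V=1.428571+0.857143+0.612245=2.8980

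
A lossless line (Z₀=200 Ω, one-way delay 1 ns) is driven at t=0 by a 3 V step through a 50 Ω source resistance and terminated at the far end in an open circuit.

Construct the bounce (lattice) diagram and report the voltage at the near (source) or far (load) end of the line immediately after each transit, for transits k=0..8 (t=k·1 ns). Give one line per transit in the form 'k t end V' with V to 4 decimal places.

Γ_L=1.000000, Γ_S=-0.600000; launch V₁=3·200/250=2.400000
k=0 src: V=2.4000
k=1 load: inc=2.400000, refl=2.400000·1.000000=2.4000; V=0.000000+2.400000+2.400000=4.8000
k=2 src: inc=2.400000, refl=2.400000·-0.600000=-1.4400; V=2.400000+2.400000+-1.440000=3.3600
k=3 load: inc=-1.440000, refl=-1.440000·1.000000=-1.4400; V=4.800000+-1.440000+-1.440000=1.9200
k=4 src: inc=-1.440000, refl=-1.440000·-0.600000=0.8640; V=3.360000+-1.440000+0.864000=2.7840
k=5 load: inc=0.864000, refl=0.864000·1.000000=0.8640; V=1.920000+0.864000+0.864000=3.6480
k=6 src: inc=0.864000, refl=0.864000·-0.600000=-0.5184; V=2.784000+0.864000+-0.518400=3.1296
k=7 load: inc=-0.518400, refl=-0.518400·1.000000=-0.5184; V=3.648000+-0.518400+-0.518400=2.6112
k=8 src: inc=-0.518400, refl=-0.518400·-0.600000=0.3110; V=3.129600+-0.518400+0.311040=2.9222

0 0 source 2.4000
1 1 load 4.8000
2 2 source 3.3600
3 3 load 1.9200
4 4 source 2.7840
5 5 load 3.6480
6 6 source 3.1296
7 7 load 2.6112
8 8 source 2.9222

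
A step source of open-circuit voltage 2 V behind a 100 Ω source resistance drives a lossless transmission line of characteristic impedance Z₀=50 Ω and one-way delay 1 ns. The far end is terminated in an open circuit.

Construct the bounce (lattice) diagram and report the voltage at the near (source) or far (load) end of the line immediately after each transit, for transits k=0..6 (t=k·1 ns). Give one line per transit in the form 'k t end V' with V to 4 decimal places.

0 0 source 0.6667
1 1 load 1.3333
2 2 source 1.5556
3 3 load 1.7778
4 4 source 1.8519
5 5 load 1.9259
6 6 source 1.9506

Γ_L=1.000000, Γ_S=0.333333; launch V₁=2·50/150=0.666667
k=0 src: V=0.6667
k=1 load: inc=0.666667, refl=0.666667·1.000000=0.6667; V=0.000000+0.666667+0.666667=1.3333
k=2 src: inc=0.666667, refl=0.666667·0.333333=0.2222; V=0.666667+0.666667+0.222222=1.5556
k=3 load: inc=0.222222, refl=0.222222·1.000000=0.2222; V=1.333333+0.222222+0.222222=1.7778
k=4 src: inc=0.222222, refl=0.222222·0.333333=0.0741; V=1.555556+0.222222+0.074074=1.8519
k=5 load: inc=0.074074, refl=0.074074·1.000000=0.0741; V=1.777778+0.074074+0.074074=1.9259
k=6 src: inc=0.074074, refl=0.074074·0.333333=0.0247; V=1.851852+0.074074+0.024691=1.9506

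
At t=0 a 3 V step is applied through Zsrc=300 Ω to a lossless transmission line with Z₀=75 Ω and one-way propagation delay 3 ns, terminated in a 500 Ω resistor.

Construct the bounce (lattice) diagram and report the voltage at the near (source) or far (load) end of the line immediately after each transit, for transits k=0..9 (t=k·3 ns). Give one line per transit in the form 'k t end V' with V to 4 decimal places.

0 0 source 0.6000
1 3 load 1.0435
2 6 source 1.3096
3 9 load 1.5062
4 12 source 1.6242
5 15 load 1.7115
6 18 source 1.7638
7 21 load 1.8025
8 24 source 1.8257
9 27 load 1.8428

Γ_L=0.739130, Γ_S=0.600000; launch V₁=3·75/375=0.600000
k=0 src: V=0.6000
k=1 load: inc=0.600000, refl=0.600000·0.739130=0.4435; V=0.000000+0.600000+0.443478=1.0435
k=2 src: inc=0.443478, refl=0.443478·0.600000=0.2661; V=0.600000+0.443478+0.266087=1.3096
k=3 load: inc=0.266087, refl=0.266087·0.739130=0.1967; V=1.043478+0.266087+0.196673=1.5062
k=4 src: inc=0.196673, refl=0.196673·0.600000=0.1180; V=1.309565+0.196673+0.118004=1.6242
k=5 load: inc=0.118004, refl=0.118004·0.739130=0.0872; V=1.506238+0.118004+0.087220=1.7115
k=6 src: inc=0.087220, refl=0.087220·0.600000=0.0523; V=1.624242+0.087220+0.052332=1.7638
k=7 load: inc=0.052332, refl=0.052332·0.739130=0.0387; V=1.711462+0.052332+0.038680=1.8025
k=8 src: inc=0.038680, refl=0.038680·0.600000=0.0232; V=1.763794+0.038680+0.023208=1.8257
k=9 load: inc=0.023208, refl=0.023208·0.739130=0.0172; V=1.802475+0.023208+0.017154=1.8428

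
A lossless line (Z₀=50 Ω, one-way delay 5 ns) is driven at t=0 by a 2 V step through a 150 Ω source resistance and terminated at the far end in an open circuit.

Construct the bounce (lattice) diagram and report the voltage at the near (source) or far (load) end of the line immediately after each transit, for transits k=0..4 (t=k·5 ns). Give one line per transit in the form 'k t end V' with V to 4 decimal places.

0 0 source 0.5000
1 5 load 1.0000
2 10 source 1.2500
3 15 load 1.5000
4 20 source 1.6250

Γ_L=1.000000, Γ_S=0.500000; launch V₁=2·50/200=0.500000
k=0 src: V=0.5000
k=1 load: inc=0.500000, refl=0.500000·1.000000=0.5000; V=0.000000+0.500000+0.500000=1.0000
k=2 src: inc=0.500000, refl=0.500000·0.500000=0.2500; V=0.500000+0.500000+0.250000=1.2500
k=3 load: inc=0.250000, refl=0.250000·1.000000=0.2500; V=1.000000+0.250000+0.250000=1.5000
k=4 src: inc=0.250000, refl=0.250000·0.500000=0.1250; V=1.250000+0.250000+0.125000=1.6250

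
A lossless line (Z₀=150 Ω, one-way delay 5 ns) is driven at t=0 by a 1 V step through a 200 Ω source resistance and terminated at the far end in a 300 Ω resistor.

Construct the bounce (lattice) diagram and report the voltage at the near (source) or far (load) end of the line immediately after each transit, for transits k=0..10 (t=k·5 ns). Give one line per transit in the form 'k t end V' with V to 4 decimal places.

0 0 source 0.4286
1 5 load 0.5714
2 10 source 0.5918
3 15 load 0.5986
4 20 source 0.5996
5 25 load 0.5999
6 30 source 0.6000
7 35 load 0.6000
8 40 source 0.6000
9 45 load 0.6000
10 50 source 0.6000

Γ_L=0.333333, Γ_S=0.142857; launch V₁=1·150/350=0.428571
k=0 src: V=0.4286
k=1 load: inc=0.428571, refl=0.428571·0.333333=0.1429; V=0.000000+0.428571+0.142857=0.5714
k=2 src: inc=0.142857, refl=0.142857·0.142857=0.0204; V=0.428571+0.142857+0.020408=0.5918
k=3 load: inc=0.020408, refl=0.020408·0.333333=0.0068; V=0.571429+0.020408+0.006803=0.5986
k=4 src: inc=0.006803, refl=0.006803·0.142857=0.0010; V=0.591837+0.006803+0.000972=0.5996
k=5 load: inc=0.000972, refl=0.000972·0.333333=0.0003; V=0.598639+0.000972+0.000324=0.5999
k=6 src: inc=0.000324, refl=0.000324·0.142857=0.0000; V=0.599611+0.000324+0.000046=0.6000
k=7 load: inc=0.000046, refl=0.000046·0.333333=0.0000; V=0.599935+0.000046+0.000015=0.6000
k=8 src: inc=0.000015, refl=0.000015·0.142857=0.0000; V=0.599981+0.000015+0.000002=0.6000
k=9 load: inc=0.000002, refl=0.000002·0.333333=0.0000; V=0.599997+0.000002+0.000001=0.6000
k=10 src: inc=0.000001, refl=0.000001·0.142857=0.0000; V=0.599999+0.000001+0.000000=0.6000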